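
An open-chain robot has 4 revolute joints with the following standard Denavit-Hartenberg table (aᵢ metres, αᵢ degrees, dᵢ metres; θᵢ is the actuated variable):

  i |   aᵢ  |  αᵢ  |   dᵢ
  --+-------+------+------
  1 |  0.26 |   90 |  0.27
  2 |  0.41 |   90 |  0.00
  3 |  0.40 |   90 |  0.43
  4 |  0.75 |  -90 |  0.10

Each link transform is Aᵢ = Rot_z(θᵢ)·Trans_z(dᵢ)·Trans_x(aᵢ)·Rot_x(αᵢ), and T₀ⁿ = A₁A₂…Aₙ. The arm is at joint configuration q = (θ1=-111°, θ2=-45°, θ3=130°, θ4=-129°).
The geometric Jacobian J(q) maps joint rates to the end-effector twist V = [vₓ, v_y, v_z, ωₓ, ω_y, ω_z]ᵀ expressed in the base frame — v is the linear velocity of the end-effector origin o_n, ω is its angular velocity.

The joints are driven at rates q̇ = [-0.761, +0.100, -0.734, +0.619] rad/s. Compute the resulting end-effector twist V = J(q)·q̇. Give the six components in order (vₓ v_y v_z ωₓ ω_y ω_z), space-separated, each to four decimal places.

o_n = [-0.2755, -0.6921, 0.0013]
J₁: ẑ×o_n = [0.6921, -0.2755, 0.0000], ω = ẑ
J2: z=[-0.9336, 0.3584, 0.0000] o=[-0.0932, -0.2427, 0.2700] → [-0.0963, -0.2509, 0.4849, -0.9336, 0.3584, 0.0000]
J3: z=[0.2534, 0.6601, -0.7071] o=[-0.1971, -0.5134, -0.0199] → [-0.1124, 0.0501, 0.0065, 0.2534, 0.6601, -0.7071]
J4: z=[-0.7942, -0.2753, -0.5417] o=[-0.3090, 0.0500, -0.1422] → [-0.4415, 0.0958, 0.5987, -0.7942, -0.2753, -0.5417]
V = J·q̇ = [-0.7271, 0.2071, 0.4143, -0.7710, -0.6191, -0.5773]

-0.7271 0.2071 0.4143 -0.7710 -0.6191 -0.5773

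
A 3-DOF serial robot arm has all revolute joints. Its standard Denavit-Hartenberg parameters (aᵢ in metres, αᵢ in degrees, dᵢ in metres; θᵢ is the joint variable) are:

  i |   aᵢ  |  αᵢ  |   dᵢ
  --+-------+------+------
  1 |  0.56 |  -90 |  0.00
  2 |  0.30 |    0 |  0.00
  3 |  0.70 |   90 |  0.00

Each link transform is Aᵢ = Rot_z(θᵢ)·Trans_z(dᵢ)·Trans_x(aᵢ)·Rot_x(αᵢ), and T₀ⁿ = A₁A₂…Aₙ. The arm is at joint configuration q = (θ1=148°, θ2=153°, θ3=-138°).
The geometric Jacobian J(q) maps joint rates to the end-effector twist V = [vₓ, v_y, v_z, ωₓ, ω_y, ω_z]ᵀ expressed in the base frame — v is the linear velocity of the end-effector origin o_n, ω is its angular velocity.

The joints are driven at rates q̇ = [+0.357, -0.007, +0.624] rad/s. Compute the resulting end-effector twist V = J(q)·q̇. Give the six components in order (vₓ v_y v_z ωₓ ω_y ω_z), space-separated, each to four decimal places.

-0.0893 -0.3521 -0.4191 -0.3270 -0.5232 0.3570

o_n = [-0.8216, 0.5134, -0.3174]
J₁: ẑ×o_n = [-0.5134, -0.8216, 0.0000], ω = ẑ
J2: z=[-0.5299, -0.8480, 0.0000] o=[-0.4749, 0.2968, 0.0000] → [0.2691, -0.1682, -0.4088, -0.5299, -0.8480, 0.0000]
J3: z=[-0.5299, -0.8480, 0.0000] o=[-0.2482, 0.1551, -0.1362] → [0.1536, -0.0960, -0.6761, -0.5299, -0.8480, 0.0000]
V = J·q̇ = [-0.0893, -0.3521, -0.4191, -0.3270, -0.5232, 0.3570]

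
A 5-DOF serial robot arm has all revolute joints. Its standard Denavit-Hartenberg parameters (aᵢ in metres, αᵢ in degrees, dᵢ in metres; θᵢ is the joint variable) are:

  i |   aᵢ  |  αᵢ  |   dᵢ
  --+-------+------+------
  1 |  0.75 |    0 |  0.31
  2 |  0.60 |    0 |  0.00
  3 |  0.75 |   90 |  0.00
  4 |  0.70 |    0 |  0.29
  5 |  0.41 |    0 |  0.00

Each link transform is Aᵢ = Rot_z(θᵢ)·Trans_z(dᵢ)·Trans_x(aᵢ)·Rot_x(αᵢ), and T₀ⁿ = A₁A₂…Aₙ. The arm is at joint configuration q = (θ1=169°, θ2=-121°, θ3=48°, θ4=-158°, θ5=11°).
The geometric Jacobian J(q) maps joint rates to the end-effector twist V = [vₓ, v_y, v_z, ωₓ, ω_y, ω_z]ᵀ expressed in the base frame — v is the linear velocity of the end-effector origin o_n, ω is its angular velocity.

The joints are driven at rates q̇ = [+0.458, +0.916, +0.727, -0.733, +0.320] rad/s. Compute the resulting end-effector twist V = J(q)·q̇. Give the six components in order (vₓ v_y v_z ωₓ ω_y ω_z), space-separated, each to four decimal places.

o_n = [-0.0209, 0.3778, -0.1755]
J₁: ẑ×o_n = [-0.3778, -0.0209, 0.0000], ω = ẑ
J2: z=[0.0000, 0.0000, 1.0000] o=[-0.7362, 0.1431, 0.3100] → [-0.2346, 0.7153, 0.0000, 0.0000, 0.0000, 1.0000]
J3: z=[0.0000, 0.0000, 1.0000] o=[-0.3347, 0.5890, 0.3100] → [0.2112, 0.3138, -0.0000, 0.0000, 0.0000, 1.0000]
J4: z=[0.9945, 0.1045, 0.0000] o=[-0.4131, 1.3349, 0.3100] → [-0.0508, 0.4829, -0.9929, 0.9945, 0.1045, 0.0000]
J5: z=[0.9945, 0.1045, 0.0000] o=[-0.0569, 0.7197, 0.0478] → [-0.0233, 0.2221, -0.3439, 0.9945, 0.1045, 0.0000]
V = J·q̇ = [-0.2046, 0.5909, 0.6178, -0.4107, -0.0432, 2.1010]

-0.2046 0.5909 0.6178 -0.4107 -0.0432 2.1010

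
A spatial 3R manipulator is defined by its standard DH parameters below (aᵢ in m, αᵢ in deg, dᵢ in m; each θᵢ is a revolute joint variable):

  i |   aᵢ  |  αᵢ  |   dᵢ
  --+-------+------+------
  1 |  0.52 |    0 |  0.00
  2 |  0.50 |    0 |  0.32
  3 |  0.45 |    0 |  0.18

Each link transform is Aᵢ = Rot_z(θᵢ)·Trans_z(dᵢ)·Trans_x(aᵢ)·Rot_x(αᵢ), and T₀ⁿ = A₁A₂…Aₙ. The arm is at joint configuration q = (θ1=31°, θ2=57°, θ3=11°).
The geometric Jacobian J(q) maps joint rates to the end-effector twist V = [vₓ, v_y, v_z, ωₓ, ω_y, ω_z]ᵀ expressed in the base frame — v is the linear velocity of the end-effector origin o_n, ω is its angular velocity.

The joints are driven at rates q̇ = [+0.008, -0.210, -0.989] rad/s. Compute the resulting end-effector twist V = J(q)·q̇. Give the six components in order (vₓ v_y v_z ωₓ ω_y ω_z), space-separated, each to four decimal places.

o_n = [0.3928, 1.2120, 0.5000]
J₁: ẑ×o_n = [-1.2120, 0.3928, 0.0000], ω = ẑ
J2: z=[0.0000, 0.0000, 1.0000] o=[0.4457, 0.2678, 0.0000] → [-0.9442, -0.0529, 0.0000, 0.0000, 0.0000, 1.0000]
J3: z=[0.0000, 0.0000, 1.0000] o=[0.4632, 0.7675, 0.3200] → [-0.4445, -0.0704, 0.0000, 0.0000, 0.0000, 1.0000]
V = J·q̇ = [0.6281, 0.0839, 0.0000, 0.0000, 0.0000, -1.1910]

0.6281 0.0839 0.0000 0.0000 0.0000 -1.1910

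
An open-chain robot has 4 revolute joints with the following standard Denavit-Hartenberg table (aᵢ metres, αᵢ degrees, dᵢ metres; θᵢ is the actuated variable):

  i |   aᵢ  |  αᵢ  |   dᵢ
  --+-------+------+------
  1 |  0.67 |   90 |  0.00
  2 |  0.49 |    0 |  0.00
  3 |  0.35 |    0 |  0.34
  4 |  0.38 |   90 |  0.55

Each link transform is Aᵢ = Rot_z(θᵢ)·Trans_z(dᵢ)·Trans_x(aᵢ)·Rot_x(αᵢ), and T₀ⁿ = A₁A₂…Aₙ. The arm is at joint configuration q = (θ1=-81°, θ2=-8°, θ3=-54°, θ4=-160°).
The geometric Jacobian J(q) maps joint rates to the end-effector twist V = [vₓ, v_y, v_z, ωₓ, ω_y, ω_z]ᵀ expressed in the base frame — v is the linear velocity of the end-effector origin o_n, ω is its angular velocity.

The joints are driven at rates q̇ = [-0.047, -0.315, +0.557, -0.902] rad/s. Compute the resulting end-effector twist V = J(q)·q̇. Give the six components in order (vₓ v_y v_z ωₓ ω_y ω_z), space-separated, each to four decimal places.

o_n = [-0.7168, -1.1636, -0.1230]
J₁: ẑ×o_n = [1.1636, -0.7168, 0.0000], ω = ẑ
J2: z=[-0.9877, -0.1564, 0.0000] o=[0.1048, -0.6618, 0.0000] → [0.0192, -0.1214, 0.3672, -0.9877, -0.1564, 0.0000]
J3: z=[-0.9877, -0.1564, 0.0000] o=[0.1807, -1.1410, -0.0682] → [0.0086, -0.0541, -0.1181, -0.9877, -0.1564, 0.0000]
J4: z=[-0.9877, -0.1564, 0.0000] o=[-0.1294, -1.3565, -0.3772] → [-0.0398, 0.2511, -0.2824, -0.9877, -0.1564, 0.0000]
V = J·q̇ = [-0.0201, -0.1847, 0.0733, 0.6519, 0.1032, -0.0470]

-0.0201 -0.1847 0.0733 0.6519 0.1032 -0.0470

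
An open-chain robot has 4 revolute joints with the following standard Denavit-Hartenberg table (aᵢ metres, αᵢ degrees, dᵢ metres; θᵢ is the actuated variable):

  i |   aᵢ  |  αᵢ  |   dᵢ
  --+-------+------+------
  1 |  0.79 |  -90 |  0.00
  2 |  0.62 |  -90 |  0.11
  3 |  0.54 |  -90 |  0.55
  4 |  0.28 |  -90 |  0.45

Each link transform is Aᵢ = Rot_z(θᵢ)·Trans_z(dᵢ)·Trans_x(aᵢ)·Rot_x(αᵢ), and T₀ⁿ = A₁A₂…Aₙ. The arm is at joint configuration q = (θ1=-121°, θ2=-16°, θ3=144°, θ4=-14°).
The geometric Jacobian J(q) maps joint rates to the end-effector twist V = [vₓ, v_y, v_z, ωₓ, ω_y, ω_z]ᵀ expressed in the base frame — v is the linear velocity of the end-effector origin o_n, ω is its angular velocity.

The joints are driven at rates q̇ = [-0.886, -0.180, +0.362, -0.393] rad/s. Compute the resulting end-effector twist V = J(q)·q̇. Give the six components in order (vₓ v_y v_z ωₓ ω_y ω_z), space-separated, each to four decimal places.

o_n = [-0.3481, -0.5734, -0.6768]
J₁: ẑ×o_n = [0.5734, -0.3481, 0.0000], ω = ẑ
J2: z=[0.8572, -0.5150, 0.0000] o=[-0.4069, -0.6772, 0.0000] → [0.3486, 0.5801, 0.1192, 0.8572, -0.5150, 0.0000]
J3: z=[-0.1420, -0.2363, -0.9613] o=[-0.6195, -1.2447, 0.1709] → [0.8456, -0.3813, -0.0312, -0.1420, -0.2363, -0.9613]
J4: z=[0.9845, 0.0676, -0.1620] o=[-0.7534, -0.8512, -0.4782] → [0.0316, 0.1299, 0.2461, 0.9845, 0.0676, -0.1620]
V = J·q̇ = [-0.2771, 0.0149, -0.1294, -0.5926, -0.0194, -1.1703]

-0.2771 0.0149 -0.1294 -0.5926 -0.0194 -1.1703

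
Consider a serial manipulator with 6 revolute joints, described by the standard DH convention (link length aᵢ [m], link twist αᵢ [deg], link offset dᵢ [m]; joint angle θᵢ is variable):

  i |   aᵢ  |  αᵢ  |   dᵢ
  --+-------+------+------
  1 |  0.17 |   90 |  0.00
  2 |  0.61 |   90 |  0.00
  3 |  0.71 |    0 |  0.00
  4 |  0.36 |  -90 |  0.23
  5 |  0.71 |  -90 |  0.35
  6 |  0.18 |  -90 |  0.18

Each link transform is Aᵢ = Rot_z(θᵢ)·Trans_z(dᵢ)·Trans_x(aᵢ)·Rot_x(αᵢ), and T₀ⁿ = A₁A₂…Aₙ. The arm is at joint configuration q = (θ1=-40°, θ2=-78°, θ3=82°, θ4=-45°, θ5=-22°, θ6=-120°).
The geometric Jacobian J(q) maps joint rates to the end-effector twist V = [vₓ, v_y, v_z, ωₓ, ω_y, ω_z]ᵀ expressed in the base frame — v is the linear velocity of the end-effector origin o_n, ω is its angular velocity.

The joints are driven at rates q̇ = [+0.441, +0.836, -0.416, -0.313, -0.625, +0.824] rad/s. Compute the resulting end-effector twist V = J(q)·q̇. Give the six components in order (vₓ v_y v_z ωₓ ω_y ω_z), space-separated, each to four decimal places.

o_n = [-0.9986, -1.3947, -1.2399]
J₁: ẑ×o_n = [1.3947, -0.9986, 0.0000], ω = ẑ
J2: z=[-0.6428, -0.7660, 0.0000] o=[0.1302, -0.1093, 0.0000] → [0.9498, -0.7970, -0.0384, -0.6428, -0.7660, 0.0000]
J3: z=[-0.7493, 0.6287, -0.2079] o=[0.2274, -0.1908, -0.5967] → [-0.6547, -0.2271, 1.6729, -0.7493, 0.6287, -0.2079]
J4: z=[-0.7493, 0.6287, -0.2079] o=[-0.2088, -0.7426, -0.6933] → [-0.4792, -0.2454, 0.9852, -0.7493, 0.6287, -0.2079]
J5: z=[-0.6092, -0.5314, 0.5887] o=[-0.4746, -0.8024, -1.0224] → [0.4643, -0.4409, 0.0825, -0.6092, -0.5314, 0.5887]
J6: z=[0.5975, -0.7956, -0.0999] o=[-1.0581, -1.1949, -1.3859] → [-0.1361, -0.0932, -0.0721, 0.5975, -0.7956, -0.0999]
V = J·q̇ = [1.4292, -0.7366, -1.1473, 0.8819, -1.4223, 0.1424]

1.4292 -0.7366 -1.1473 0.8819 -1.4223 0.1424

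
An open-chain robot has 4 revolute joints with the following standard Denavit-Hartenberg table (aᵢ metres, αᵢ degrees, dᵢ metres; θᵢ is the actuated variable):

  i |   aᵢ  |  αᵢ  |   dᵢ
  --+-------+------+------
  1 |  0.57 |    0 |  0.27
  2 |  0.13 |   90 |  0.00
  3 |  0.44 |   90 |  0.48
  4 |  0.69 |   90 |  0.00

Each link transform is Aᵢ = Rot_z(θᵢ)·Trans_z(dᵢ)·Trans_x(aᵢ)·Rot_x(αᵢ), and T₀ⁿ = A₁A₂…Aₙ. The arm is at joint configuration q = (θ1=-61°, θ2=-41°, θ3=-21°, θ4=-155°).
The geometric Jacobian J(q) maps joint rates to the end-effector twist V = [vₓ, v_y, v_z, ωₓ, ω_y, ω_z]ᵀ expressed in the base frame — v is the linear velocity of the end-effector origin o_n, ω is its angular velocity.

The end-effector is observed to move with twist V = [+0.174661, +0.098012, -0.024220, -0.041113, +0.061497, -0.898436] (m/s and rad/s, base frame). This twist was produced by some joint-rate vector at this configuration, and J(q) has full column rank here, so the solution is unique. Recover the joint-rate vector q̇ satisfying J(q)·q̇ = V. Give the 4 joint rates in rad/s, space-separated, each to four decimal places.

o_n = [0.1010, -0.4173, 0.3364]
J₁: ẑ×o_n = [0.4173, 0.1010, -0.0000], ω = ẑ
J2: z=[0.0000, 0.0000, 1.0000] o=[0.2763, -0.4985, 0.2700] → [-0.0813, -0.1753, 0.0000, 0.0000, 0.0000, 1.0000]
J3: z=[-0.9781, 0.2079, 0.0000] o=[0.2493, -0.6257, 0.2700] → [0.0138, 0.0650, -0.1730, -0.9781, 0.2079, 0.0000]
J4: z=[0.0745, 0.3505, -0.9336] o=[-0.3056, -0.9277, 0.1123] → [0.5551, -0.3963, -0.1045, 0.0745, 0.3505, -0.9336]
q̇ = J⁺·V = [0.0640, -0.8280, 0.0530, 0.1440]

0.0640 -0.8280 0.0530 0.1440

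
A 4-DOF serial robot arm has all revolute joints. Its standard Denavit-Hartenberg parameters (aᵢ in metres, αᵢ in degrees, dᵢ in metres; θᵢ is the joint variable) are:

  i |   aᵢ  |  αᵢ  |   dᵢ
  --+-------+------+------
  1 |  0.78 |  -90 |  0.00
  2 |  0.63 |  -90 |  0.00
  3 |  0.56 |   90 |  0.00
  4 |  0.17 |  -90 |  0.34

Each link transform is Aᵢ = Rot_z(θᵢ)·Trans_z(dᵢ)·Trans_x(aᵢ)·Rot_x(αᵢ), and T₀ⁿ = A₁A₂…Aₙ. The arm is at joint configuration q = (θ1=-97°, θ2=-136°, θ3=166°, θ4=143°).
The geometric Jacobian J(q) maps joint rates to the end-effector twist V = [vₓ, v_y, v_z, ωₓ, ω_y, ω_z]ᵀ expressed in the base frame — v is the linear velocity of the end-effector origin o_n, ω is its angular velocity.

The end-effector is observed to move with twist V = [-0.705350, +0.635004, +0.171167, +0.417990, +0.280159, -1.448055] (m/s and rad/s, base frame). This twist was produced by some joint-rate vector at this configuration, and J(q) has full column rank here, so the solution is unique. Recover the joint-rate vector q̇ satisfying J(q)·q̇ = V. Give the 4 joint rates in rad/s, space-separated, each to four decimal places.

-0.8580 -0.3140 -0.6530 -0.7160

o_n = [-0.5067, -0.5774, 0.2824]
J₁: ẑ×o_n = [0.5774, -0.5067, 0.0000], ω = ẑ
J2: z=[0.9925, -0.1219, 0.0000] o=[-0.0951, -0.7742, 0.0000] → [-0.0344, -0.2803, 0.1452, 0.9925, -0.1219, 0.0000]
J3: z=[-0.0847, -0.6895, 0.7193] o=[-0.0398, -0.3244, 0.4376] → [0.2890, -0.3490, -0.3005, -0.0847, -0.6895, 0.7193]
J4: z=[-0.9419, 0.2910, 0.1681] o=[-0.2219, -0.6958, 0.0602] → [0.0448, 0.1615, -0.0287, -0.9419, 0.2910, 0.1681]
q̇ = J⁺·V = [-0.8580, -0.3140, -0.6530, -0.7160]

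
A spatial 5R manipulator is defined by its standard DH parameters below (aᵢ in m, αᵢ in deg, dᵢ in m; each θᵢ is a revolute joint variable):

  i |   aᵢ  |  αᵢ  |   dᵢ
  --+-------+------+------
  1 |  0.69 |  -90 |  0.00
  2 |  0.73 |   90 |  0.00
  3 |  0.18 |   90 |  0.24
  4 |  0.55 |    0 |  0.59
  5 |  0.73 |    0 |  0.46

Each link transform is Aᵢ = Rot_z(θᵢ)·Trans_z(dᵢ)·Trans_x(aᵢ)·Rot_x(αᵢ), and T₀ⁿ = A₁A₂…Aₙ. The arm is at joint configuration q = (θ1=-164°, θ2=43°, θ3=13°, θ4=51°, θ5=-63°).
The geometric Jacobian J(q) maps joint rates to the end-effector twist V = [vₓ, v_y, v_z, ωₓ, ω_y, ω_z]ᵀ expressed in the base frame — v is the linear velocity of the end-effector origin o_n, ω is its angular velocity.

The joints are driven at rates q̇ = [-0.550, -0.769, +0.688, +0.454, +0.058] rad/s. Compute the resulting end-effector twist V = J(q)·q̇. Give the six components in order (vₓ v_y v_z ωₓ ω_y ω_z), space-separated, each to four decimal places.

o_n = [-2.7352, -0.0102, -1.1059]
J₁: ẑ×o_n = [0.0102, -2.7352, 0.0000], ω = ẑ
J2: z=[0.2756, -0.9613, 0.0000] o=[-0.6633, -0.1902, 0.0000] → [1.0631, 0.3048, -1.9421, 0.2756, -0.9613, 0.0000]
J3: z=[-0.6556, -0.1880, 0.7314] o=[-1.1765, -0.3373, -0.4979] → [-0.1249, -1.5386, -0.5075, -0.6556, -0.1880, 0.7314]
J4: z=[-0.4267, 0.8913, -0.1534] o=[-1.4460, -0.4567, -0.4419] → [-0.5233, -0.0855, 0.9585, -0.4267, 0.8913, -0.1534]
J5: z=[-0.4267, 0.8913, -0.1534] o=[-2.1936, -0.1541, -0.4499] → [-0.5627, -0.1969, 0.4214, -0.4267, 0.8913, -0.1534]
V = J·q̇ = [-1.1793, 0.1611, 1.6039, -0.8815, 1.0662, -0.1254]

-1.1793 0.1611 1.6039 -0.8815 1.0662 -0.1254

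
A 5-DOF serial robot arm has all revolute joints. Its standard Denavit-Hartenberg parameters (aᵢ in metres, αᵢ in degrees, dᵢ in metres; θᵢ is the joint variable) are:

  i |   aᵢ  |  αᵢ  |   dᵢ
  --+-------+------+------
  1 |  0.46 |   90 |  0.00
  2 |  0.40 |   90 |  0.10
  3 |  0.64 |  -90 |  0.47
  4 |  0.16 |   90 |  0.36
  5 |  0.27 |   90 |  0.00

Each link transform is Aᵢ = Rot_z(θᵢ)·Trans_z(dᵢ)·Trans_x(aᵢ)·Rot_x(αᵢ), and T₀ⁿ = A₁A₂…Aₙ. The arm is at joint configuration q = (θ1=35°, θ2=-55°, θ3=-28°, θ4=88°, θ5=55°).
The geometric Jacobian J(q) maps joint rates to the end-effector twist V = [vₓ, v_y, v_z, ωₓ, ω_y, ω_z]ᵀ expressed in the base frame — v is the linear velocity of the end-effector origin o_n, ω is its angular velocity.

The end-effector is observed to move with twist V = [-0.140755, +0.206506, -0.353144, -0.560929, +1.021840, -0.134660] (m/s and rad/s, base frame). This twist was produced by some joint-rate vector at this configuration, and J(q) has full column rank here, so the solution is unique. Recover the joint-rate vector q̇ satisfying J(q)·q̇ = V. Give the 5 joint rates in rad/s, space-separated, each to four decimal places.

o_n = [1.0352, 0.3494, -1.1111]
J₁: ẑ×o_n = [-0.3494, 1.0352, 0.0000], ω = ẑ
J2: z=[0.5736, -0.8192, 0.0000] o=[0.3768, 0.2638, 0.0000] → [0.9102, 0.6373, 0.5884, 0.5736, -0.8192, 0.0000]
J3: z=[-0.6710, -0.4698, -0.5736] o=[0.6221, 0.3135, -0.3277] → [0.3887, -0.7626, 0.1700, -0.6710, -0.4698, -0.5736]
J4: z=[0.7270, -0.5688, -0.3846] o=[0.3999, 0.5247, -1.0601] → [-0.0384, -0.2073, 0.2339, 0.7270, -0.5688, -0.3846]
J5: z=[0.1221, 0.6582, -0.7428] o=[0.7697, 0.3989, -1.1109] → [-0.0369, -0.1972, -0.1808, 0.1221, 0.6582, -0.7428]
q̇ = J⁺·V = [0.4050, -0.0640, 0.1720, -0.7250, 0.9690]

0.4050 -0.0640 0.1720 -0.7250 0.9690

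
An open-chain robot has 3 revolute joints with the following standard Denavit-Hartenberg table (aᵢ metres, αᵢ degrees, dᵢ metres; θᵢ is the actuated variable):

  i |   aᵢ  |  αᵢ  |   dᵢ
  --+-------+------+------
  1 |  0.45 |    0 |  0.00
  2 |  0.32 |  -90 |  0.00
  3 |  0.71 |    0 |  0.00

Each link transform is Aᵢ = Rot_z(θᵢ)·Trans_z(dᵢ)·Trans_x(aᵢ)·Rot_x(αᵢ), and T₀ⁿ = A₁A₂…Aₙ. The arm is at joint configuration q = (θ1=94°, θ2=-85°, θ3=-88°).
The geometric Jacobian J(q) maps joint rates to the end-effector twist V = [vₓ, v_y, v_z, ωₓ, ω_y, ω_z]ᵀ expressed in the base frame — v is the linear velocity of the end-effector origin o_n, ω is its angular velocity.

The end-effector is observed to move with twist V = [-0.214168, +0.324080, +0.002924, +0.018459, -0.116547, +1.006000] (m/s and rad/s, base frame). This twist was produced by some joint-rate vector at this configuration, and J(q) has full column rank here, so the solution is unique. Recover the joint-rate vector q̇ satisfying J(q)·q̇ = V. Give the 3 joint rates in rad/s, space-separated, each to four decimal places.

0.1720 0.8340 -0.1180

o_n = [0.3091, 0.5028, 0.7096]
J₁: ẑ×o_n = [-0.5028, 0.3091, 0.0000], ω = ẑ
J2: z=[0.0000, 0.0000, 1.0000] o=[-0.0314, 0.4489, 0.0000] → [-0.0539, 0.3405, 0.0000, 0.0000, 0.0000, 1.0000]
J3: z=[-0.1564, 0.9877, 0.0000] o=[0.2847, 0.4990, 0.0000] → [0.7008, 0.1110, -0.0248, -0.1564, 0.9877, 0.0000]
q̇ = J⁺·V = [0.1720, 0.8340, -0.1180]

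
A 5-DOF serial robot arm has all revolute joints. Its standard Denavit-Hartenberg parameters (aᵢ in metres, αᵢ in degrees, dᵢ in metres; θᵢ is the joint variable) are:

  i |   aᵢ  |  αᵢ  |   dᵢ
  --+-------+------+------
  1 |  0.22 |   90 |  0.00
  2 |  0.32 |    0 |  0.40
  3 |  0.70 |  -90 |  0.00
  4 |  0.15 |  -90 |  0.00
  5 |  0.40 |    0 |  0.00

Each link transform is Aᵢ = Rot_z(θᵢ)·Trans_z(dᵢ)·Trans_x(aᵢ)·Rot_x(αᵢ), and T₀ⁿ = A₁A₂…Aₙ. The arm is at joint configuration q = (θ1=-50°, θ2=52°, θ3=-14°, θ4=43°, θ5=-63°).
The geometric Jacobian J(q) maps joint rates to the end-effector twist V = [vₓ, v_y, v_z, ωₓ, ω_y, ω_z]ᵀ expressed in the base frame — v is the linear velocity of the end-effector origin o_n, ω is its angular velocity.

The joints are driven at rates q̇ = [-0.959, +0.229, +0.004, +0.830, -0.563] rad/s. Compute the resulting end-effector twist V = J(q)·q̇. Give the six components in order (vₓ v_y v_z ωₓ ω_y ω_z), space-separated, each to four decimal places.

-1.1245 0.0376 0.0417 -0.6279 -0.2548 -0.0686

o_n = [0.4712, -0.8321, 1.1133]
J₁: ẑ×o_n = [0.8321, 0.4712, -0.0000], ω = ẑ
J2: z=[-0.7660, -0.6428, 0.0000] o=[0.1414, -0.1685, 0.0000] → [-0.7156, 0.8528, 0.7203, -0.7660, -0.6428, 0.0000]
J3: z=[-0.7660, -0.6428, 0.0000] o=[-0.0384, -0.5766, 0.2522] → [-0.5535, 0.6597, 0.5233, -0.7660, -0.6428, 0.0000]
J4: z=[-0.3957, 0.4716, 0.7880] o=[0.3162, -0.9991, 0.6831] → [0.0712, 0.2924, -0.1392, -0.3957, 0.4716, 0.7880]
J5: z=[0.2148, 0.8818, -0.4199] o=[0.4501, -0.9996, 0.7507] → [0.3901, -0.0868, 0.0174, 0.2148, 0.8818, -0.4199]
V = J·q̇ = [-1.1245, 0.0376, 0.0417, -0.6279, -0.2548, -0.0686]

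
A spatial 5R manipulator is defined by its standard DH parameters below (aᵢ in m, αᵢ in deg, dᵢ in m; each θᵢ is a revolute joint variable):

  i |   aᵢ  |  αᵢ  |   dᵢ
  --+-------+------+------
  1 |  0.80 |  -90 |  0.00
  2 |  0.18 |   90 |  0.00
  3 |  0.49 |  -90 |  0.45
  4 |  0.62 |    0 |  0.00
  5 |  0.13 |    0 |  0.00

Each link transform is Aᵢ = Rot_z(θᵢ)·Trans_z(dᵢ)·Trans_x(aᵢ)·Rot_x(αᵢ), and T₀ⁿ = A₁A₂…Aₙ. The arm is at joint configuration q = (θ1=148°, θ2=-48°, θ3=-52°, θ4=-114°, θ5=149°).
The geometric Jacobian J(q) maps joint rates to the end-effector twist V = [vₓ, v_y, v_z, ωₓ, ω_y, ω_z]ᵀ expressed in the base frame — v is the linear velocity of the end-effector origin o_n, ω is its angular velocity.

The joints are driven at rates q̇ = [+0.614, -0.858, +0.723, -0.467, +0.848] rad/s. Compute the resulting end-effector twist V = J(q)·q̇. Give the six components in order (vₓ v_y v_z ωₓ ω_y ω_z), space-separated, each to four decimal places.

0.0990 -0.7771 -0.4697 0.6157 0.3504 1.3209

o_n = [-0.1635, 0.4221, 0.9215]
J₁: ẑ×o_n = [-0.4221, -0.1635, 0.0000], ω = ẑ
J2: z=[-0.5299, -0.8480, 0.0000] o=[-0.6784, 0.4239, 0.0000] → [-0.7815, 0.4883, 0.4376, -0.5299, -0.8480, 0.0000]
J3: z=[0.6302, -0.3938, 0.6691] o=[-0.7806, 0.4878, 0.1338] → [-0.2663, -0.0836, 0.2016, 0.6302, -0.3938, 0.6691]
J4: z=[-0.7734, -0.2427, 0.5856] o=[-0.4636, 0.7450, 0.6591] → [0.1254, 0.3787, 0.3225, -0.7734, -0.2427, 0.5856]
J5: z=[-0.7734, -0.2427, 0.5856] o=[-0.1238, 0.2983, 0.9227] → [-0.0722, -0.0242, -0.1054, -0.7734, -0.2427, 0.5856]
V = J·q̇ = [0.0990, -0.7771, -0.4697, 0.6157, 0.3504, 1.3209]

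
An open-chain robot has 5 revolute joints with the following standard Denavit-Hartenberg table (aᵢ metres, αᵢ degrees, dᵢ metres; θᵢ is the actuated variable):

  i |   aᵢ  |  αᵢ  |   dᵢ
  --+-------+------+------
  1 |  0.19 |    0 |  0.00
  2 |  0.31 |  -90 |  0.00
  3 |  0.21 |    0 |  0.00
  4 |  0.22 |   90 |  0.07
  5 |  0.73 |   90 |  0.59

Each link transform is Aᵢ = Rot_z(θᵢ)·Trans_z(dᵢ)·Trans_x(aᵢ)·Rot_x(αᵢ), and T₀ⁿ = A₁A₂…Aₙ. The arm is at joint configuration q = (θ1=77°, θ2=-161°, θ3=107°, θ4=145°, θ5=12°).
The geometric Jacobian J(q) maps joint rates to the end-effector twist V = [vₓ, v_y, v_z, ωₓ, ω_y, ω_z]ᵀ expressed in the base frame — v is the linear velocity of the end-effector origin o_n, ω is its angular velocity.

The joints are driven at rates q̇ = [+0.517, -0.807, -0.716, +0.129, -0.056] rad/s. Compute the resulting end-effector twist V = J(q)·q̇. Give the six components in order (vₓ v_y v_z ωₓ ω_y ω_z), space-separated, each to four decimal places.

0.0161 0.2439 -0.5347 -0.5782 -0.1143 -0.2727

o_n = [0.2005, 0.8062, 0.5052]
J₁: ẑ×o_n = [-0.8062, 0.2005, 0.0000], ω = ẑ
J2: z=[0.0000, 0.0000, 1.0000] o=[0.0427, 0.1851, 0.0000] → [-0.6210, 0.1577, 0.0000, 0.0000, 0.0000, 1.0000]
J3: z=[0.9945, 0.1045, 0.0000] o=[0.0751, -0.1232, 0.0000] → [0.0528, -0.5024, 0.9112, 0.9945, 0.1045, 0.0000]
J4: z=[0.9945, 0.1045, 0.0000] o=[0.0687, -0.0621, -0.2008] → [0.0738, -0.7021, 0.8498, 0.9945, 0.1045, 0.0000]
J5: z=[-0.0994, 0.9458, -0.3090] o=[0.1312, 0.0128, 0.0084] → [0.7150, 0.0280, -0.1443, -0.0994, 0.9458, -0.3090]
V = J·q̇ = [0.0161, 0.2439, -0.5347, -0.5782, -0.1143, -0.2727]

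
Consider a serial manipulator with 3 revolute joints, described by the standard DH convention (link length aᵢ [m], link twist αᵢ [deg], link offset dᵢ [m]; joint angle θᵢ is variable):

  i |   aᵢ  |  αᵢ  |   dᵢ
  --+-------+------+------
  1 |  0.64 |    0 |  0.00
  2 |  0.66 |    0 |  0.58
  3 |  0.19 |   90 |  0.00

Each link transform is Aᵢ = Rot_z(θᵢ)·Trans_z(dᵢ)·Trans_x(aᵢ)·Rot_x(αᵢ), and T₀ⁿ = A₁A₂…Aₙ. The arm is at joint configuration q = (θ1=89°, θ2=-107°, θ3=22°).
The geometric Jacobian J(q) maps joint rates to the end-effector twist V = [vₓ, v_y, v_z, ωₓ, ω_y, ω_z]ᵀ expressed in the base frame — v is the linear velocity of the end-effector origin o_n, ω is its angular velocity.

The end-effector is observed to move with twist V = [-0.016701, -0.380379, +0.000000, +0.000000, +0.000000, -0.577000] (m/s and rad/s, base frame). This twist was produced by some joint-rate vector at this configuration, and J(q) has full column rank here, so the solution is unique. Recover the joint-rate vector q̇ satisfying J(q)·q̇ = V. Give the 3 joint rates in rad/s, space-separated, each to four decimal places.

o_n = [0.8284, 0.4492, 0.5800]
J₁: ẑ×o_n = [-0.4492, 0.8284, 0.0000], ω = ẑ
J2: z=[0.0000, 0.0000, 1.0000] o=[0.0112, 0.6399, 0.0000] → [0.1907, 0.8172, -0.0000, 0.0000, 0.0000, 1.0000]
J3: z=[0.0000, 0.0000, 1.0000] o=[0.6389, 0.4360, 0.5800] → [-0.0133, 0.1895, 0.0000, 0.0000, 0.0000, 1.0000]
q̇ = J⁺·V = [-0.0990, -0.3310, -0.1470]

-0.0990 -0.3310 -0.1470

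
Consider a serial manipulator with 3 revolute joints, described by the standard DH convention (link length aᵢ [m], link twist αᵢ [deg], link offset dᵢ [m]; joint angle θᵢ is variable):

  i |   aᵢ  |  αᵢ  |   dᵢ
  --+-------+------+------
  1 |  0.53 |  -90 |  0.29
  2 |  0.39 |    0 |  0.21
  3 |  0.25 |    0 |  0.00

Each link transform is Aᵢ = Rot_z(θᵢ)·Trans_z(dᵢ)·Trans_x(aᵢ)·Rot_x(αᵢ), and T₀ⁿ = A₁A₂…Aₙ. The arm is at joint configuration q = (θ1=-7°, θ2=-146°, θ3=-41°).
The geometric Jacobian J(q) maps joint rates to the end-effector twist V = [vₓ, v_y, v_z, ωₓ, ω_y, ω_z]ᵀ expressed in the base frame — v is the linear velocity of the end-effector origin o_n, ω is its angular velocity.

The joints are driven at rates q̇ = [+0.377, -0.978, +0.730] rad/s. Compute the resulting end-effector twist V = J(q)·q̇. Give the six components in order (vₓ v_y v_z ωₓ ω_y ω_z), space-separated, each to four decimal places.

-0.2847 0.0192 -0.3777 -0.0302 -0.2462 0.3770

o_n = [-0.0156, 0.2135, 0.4776]
J₁: ẑ×o_n = [-0.2135, -0.0156, 0.0000], ω = ẑ
J2: z=[0.1219, 0.9925, 0.0000] o=[0.5260, -0.0646, 0.2900] → [0.1862, -0.0229, 0.5715, 0.1219, 0.9925, 0.0000]
J3: z=[0.1219, 0.9925, 0.0000] o=[0.2307, 0.1832, 0.5081] → [-0.0302, 0.0037, 0.2481, 0.1219, 0.9925, 0.0000]
V = J·q̇ = [-0.2847, 0.0192, -0.3777, -0.0302, -0.2462, 0.3770]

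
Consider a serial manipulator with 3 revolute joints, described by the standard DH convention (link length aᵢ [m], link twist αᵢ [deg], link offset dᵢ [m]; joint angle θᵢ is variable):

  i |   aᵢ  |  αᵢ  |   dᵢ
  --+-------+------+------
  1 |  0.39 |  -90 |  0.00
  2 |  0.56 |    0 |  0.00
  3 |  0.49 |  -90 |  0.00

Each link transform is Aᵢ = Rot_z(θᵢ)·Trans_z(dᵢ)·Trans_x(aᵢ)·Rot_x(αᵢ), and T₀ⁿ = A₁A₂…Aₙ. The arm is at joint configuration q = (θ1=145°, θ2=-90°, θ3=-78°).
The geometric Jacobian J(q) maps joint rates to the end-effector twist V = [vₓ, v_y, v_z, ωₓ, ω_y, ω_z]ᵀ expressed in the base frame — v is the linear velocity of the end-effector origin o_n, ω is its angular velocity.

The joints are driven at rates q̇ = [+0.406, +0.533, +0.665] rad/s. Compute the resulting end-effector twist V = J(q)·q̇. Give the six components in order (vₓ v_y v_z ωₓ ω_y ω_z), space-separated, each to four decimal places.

-0.3237 0.2709 0.5742 -0.6871 -0.9813 0.4060

o_n = [0.0731, -0.0512, 0.6619]
J₁: ẑ×o_n = [0.0512, 0.0731, -0.0000], ω = ẑ
J2: z=[-0.5736, -0.8192, 0.0000] o=[-0.3195, 0.2237, 0.0000] → [-0.5422, 0.3796, 0.4793, -0.5736, -0.8192, 0.0000]
J3: z=[-0.5736, -0.8192, 0.0000] o=[-0.3195, 0.2237, 0.5600] → [-0.0835, 0.0584, 0.4793, -0.5736, -0.8192, 0.0000]
V = J·q̇ = [-0.3237, 0.2709, 0.5742, -0.6871, -0.9813, 0.4060]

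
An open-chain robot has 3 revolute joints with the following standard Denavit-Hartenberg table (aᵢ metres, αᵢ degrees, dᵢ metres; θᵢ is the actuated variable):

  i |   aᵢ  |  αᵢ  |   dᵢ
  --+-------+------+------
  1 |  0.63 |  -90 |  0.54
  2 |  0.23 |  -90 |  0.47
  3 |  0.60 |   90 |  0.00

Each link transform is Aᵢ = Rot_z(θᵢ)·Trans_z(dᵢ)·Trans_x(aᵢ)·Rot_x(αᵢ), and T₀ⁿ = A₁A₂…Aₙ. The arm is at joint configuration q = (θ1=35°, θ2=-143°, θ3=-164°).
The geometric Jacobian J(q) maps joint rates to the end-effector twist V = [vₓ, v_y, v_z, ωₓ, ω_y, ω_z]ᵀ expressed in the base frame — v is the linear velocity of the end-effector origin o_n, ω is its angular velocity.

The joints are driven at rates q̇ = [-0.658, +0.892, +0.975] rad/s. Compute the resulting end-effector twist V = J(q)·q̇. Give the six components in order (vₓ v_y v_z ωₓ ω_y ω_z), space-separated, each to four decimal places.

o_n = [0.3785, 1.0407, 0.3313]
J₁: ẑ×o_n = [-1.0407, 0.3785, 0.0000], ω = ẑ
J2: z=[-0.5736, 0.8192, 0.0000] o=[0.5161, 0.3614, 0.5400] → [-0.1709, -0.1197, -0.2769, -0.5736, 0.8192, 0.0000]
J3: z=[0.4930, 0.3452, 0.7986] o=[0.0960, 0.6410, 0.6784] → [-0.4390, 0.3967, 0.0995, 0.4930, 0.3452, 0.7986]
V = J·q̇ = [0.1042, 0.0310, -0.1500, -0.0310, 1.0672, 0.1207]

0.1042 0.0310 -0.1500 -0.0310 1.0672 0.1207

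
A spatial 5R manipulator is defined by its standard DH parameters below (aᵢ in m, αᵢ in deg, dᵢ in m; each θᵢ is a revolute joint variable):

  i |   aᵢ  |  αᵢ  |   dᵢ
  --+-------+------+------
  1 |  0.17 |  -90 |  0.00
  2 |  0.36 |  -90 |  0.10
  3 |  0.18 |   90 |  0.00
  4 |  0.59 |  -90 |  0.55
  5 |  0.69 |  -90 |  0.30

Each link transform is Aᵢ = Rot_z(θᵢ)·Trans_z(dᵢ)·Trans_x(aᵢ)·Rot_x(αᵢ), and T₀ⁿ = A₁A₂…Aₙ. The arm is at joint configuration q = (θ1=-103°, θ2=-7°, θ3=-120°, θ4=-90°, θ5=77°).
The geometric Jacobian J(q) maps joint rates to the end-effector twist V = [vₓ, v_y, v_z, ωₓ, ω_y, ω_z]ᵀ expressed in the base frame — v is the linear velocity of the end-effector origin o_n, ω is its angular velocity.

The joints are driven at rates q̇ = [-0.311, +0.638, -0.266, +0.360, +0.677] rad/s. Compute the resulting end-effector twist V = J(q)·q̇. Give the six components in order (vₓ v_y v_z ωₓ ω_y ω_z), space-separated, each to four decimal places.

0.0229 -0.5890 -0.6648 1.1700 0.4256 -0.1262

o_n = [0.4938, -0.4254, 0.7672]
J₁: ẑ×o_n = [0.4254, 0.4938, -0.0000], ω = ẑ
J2: z=[0.9744, -0.2250, 0.0000] o=[-0.0382, -0.1656, 0.0000] → [-0.1726, -0.7475, -0.1334, 0.9744, -0.2250, 0.0000]
J3: z=[-0.0274, -0.1187, -0.9925] o=[-0.0212, -0.5363, 0.0439] → [0.0242, -0.4913, 0.0581, -0.0274, -0.1187, -0.9925]
J4: z=[-0.2938, 0.9500, -0.1055] o=[0.1508, -0.4843, 0.0329] → [0.7038, 0.1796, -0.3432, -0.2938, 0.9500, -0.1055]
J5: z=[0.9555, 0.2887, -0.0609] o=[0.0054, 0.1082, 0.5605] → [0.0272, -0.2273, -0.6509, 0.9555, 0.2887, -0.0609]
V = J·q̇ = [0.0229, -0.5890, -0.6648, 1.1700, 0.4256, -0.1262]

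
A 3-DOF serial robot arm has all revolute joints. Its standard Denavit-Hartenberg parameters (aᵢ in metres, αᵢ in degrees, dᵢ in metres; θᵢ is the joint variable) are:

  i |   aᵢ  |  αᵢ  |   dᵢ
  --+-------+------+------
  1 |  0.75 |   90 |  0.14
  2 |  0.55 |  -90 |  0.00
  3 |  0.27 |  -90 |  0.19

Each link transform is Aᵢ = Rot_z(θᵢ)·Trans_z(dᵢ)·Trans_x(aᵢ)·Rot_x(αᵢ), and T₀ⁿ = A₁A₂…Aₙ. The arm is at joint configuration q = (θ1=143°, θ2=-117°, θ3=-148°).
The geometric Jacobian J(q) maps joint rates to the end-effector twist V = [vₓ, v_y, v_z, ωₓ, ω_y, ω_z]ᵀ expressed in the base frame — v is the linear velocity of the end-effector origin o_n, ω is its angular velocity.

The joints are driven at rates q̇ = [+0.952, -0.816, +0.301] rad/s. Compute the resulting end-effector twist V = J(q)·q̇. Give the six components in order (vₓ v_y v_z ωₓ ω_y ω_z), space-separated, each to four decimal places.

-0.2523 -0.6457 -0.0576 -0.7053 -0.4903 0.8153

o_n = [-0.5317, 0.5798, -0.2323]
J₁: ẑ×o_n = [-0.5798, -0.5317, 0.0000], ω = ẑ
J2: z=[0.6018, 0.7986, 0.0000] o=[-0.5990, 0.4514, 0.1400] → [-0.2973, 0.2241, 0.0235, 0.6018, 0.7986, 0.0000]
J3: z=[-0.7116, 0.5362, -0.4540] o=[-0.3996, 0.3011, -0.3501] → [0.1897, 0.1438, -0.1275, -0.7116, 0.5362, -0.4540]
V = J·q̇ = [-0.2523, -0.6457, -0.0576, -0.7053, -0.4903, 0.8153]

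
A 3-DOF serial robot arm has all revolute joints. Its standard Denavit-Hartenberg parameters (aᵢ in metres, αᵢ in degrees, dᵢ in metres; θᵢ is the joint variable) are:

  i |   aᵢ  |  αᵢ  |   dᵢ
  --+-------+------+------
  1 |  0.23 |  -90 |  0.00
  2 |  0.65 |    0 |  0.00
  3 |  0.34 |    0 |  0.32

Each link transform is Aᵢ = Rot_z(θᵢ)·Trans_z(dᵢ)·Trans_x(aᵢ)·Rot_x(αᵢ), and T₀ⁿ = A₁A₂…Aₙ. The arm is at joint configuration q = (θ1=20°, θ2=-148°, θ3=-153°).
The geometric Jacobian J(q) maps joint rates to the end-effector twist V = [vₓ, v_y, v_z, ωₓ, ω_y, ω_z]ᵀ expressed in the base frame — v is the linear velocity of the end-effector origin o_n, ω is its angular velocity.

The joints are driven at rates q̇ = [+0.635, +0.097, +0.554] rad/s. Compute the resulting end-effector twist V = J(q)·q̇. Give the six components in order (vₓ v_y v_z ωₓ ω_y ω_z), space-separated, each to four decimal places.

o_n = [-0.2468, 0.2507, 0.0530]
J₁: ẑ×o_n = [-0.2507, -0.2468, 0.0000], ω = ẑ
J2: z=[-0.3420, 0.9397, 0.0000] o=[0.2161, 0.0787, 0.0000] → [0.0498, 0.0181, 0.3761, -0.3420, 0.9397, 0.0000]
J3: z=[-0.3420, 0.9397, 0.0000] o=[-0.3019, -0.1099, 0.3444] → [-0.2739, -0.0997, -0.1751, -0.3420, 0.9397, 0.0000]
V = J·q̇ = [-0.3061, -0.2102, -0.0605, -0.2227, 0.6117, 0.6350]

-0.3061 -0.2102 -0.0605 -0.2227 0.6117 0.6350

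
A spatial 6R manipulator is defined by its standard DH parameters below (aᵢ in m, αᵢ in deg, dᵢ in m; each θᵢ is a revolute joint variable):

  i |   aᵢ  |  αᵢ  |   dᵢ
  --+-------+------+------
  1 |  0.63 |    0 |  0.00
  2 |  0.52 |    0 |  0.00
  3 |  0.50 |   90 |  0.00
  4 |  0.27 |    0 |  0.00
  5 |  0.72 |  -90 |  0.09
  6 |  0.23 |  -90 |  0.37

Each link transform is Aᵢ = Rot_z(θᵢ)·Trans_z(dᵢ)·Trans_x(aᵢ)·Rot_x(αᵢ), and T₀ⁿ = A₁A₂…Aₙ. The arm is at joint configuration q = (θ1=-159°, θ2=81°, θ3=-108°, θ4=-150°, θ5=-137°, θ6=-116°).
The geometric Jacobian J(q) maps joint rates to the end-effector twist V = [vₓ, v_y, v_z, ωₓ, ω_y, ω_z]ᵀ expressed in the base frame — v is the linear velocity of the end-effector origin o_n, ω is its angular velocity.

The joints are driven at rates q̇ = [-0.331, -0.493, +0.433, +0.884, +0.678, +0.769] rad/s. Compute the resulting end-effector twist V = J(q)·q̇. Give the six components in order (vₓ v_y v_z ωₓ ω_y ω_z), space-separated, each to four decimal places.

0.5564 0.1099 -0.3246 0.8946 1.4766 -0.1662

o_n = [-0.5419, -0.4296, 0.5653]
J₁: ẑ×o_n = [0.4296, -0.5419, 0.0000], ω = ẑ
J2: z=[0.0000, 0.0000, 1.0000] o=[-0.5882, -0.2258, 0.0000] → [0.2038, 0.0463, -0.0000, 0.0000, 0.0000, 1.0000]
J3: z=[0.0000, 0.0000, 1.0000] o=[-0.4800, -0.7344, 0.0000] → [-0.3049, -0.0618, 0.0000, 0.0000, 0.0000, 1.0000]
J4: z=[0.1045, 0.9945, 0.0000] o=[-0.9773, -0.6821, 0.0000] → [0.5622, -0.0591, -0.4066, 0.1045, 0.9945, 0.0000]
J5: z=[0.1045, 0.9945, 0.0000] o=[-0.7448, -0.7066, -0.1350] → [0.6965, -0.0732, -0.1728, 0.1045, 0.9945, 0.0000]
J6: z=[0.9511, -0.1000, 0.2924] o=[-0.9447, -0.5951, 0.5535] → [-0.0496, 0.1066, 0.1977, 0.9511, -0.1000, 0.2924]
V = J·q̇ = [0.5564, 0.1099, -0.3246, 0.8946, 1.4766, -0.1662]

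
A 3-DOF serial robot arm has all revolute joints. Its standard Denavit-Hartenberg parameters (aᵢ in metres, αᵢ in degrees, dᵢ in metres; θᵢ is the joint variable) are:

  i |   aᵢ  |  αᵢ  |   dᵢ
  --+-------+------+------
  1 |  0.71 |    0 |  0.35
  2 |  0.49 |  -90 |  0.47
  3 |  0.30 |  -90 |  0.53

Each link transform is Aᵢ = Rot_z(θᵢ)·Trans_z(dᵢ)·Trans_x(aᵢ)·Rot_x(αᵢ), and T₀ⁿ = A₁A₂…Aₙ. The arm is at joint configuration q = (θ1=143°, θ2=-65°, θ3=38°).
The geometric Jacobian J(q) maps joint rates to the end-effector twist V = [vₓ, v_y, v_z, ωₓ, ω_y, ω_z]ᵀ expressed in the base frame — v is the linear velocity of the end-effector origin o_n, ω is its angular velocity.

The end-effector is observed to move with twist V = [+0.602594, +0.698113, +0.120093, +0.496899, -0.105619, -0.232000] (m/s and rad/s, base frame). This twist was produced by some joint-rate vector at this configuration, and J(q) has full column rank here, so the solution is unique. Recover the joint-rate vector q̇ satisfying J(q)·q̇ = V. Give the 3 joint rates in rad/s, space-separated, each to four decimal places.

o_n = [-0.9344, 1.2480, 0.6353]
J₁: ẑ×o_n = [-1.2480, -0.9344, 0.0000], ω = ẑ
J2: z=[0.0000, 0.0000, 1.0000] o=[-0.5670, 0.4273, 0.3500] → [-0.8207, -0.3674, 0.0000, 0.0000, 0.0000, 1.0000]
J3: z=[-0.9781, 0.2079, 0.0000] o=[-0.4652, 0.9066, 0.8200] → [-0.0384, -0.1807, -0.2364, -0.9781, 0.2079, 0.0000]
q̇ = J⁺·V = [-0.9190, 0.6870, -0.5080]

-0.9190 0.6870 -0.5080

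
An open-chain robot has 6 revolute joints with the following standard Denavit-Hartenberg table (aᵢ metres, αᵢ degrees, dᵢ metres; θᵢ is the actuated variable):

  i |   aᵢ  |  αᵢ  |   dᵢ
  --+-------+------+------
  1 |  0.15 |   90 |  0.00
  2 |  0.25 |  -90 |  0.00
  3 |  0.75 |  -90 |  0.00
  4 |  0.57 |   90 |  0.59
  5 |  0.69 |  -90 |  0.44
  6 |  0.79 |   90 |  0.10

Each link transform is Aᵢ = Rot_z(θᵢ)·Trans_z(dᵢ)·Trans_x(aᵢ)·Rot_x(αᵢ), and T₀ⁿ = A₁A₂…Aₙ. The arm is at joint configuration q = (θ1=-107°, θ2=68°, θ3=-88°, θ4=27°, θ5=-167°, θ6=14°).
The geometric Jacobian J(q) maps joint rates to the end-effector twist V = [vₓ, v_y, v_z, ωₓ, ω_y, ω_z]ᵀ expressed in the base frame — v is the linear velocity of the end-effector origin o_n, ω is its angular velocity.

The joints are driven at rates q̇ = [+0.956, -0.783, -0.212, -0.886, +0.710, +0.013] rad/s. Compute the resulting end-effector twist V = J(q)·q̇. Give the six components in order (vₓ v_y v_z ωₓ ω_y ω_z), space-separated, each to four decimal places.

o_n = [-0.0432, 0.2710, 0.6124]
J₁: ẑ×o_n = [-0.2710, -0.0432, 0.0000], ω = ẑ
J2: z=[-0.9563, 0.2924, 0.0000] o=[-0.0439, -0.1434, 0.0000] → [0.1790, 0.5856, -0.3966, -0.9563, 0.2924, 0.0000]
J3: z=[0.2711, 0.8867, 0.3746] o=[-0.0712, -0.2330, 0.2318] → [0.1486, -0.0927, 0.1118, 0.2711, 0.8867, 0.3746]
J4: z=[-0.0761, -0.3682, 0.9266] o=[-0.7909, -0.0232, 0.2561] → [-0.4039, 0.7199, 0.2529, -0.0761, -0.3682, 0.9266]
J5: z=[-0.1941, 0.9170, 0.3485] o=[-1.3933, -0.3279, 0.7223] → [-0.3095, 0.4491, -1.3543, -0.1941, 0.9170, 0.3485]
J6: z=[-0.1459, 0.3243, -0.9346] o=[-0.8093, 0.2358, 0.8267] → [-0.0366, -0.7473, -0.2536, -0.1459, 0.3243, -0.9346]
V = J·q̇ = [-0.2932, -0.8089, -0.9021, 0.6190, 0.5646, 0.2909]

-0.2932 -0.8089 -0.9021 0.6190 0.5646 0.2909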